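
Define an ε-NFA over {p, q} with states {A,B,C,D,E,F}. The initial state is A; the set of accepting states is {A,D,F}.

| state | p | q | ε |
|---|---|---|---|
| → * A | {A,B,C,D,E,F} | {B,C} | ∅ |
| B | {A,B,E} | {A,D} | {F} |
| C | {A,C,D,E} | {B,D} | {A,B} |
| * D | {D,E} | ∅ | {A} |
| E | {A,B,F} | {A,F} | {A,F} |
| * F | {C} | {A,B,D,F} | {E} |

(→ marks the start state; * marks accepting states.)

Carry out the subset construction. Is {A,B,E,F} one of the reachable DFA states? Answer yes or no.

Start state of the DFA: {A} (ε-closure of the NFA start).
{A} --p--> {A,B,C,D,E,F}  [new]
{A} --q--> {A,B,C,E,F}  [new]
{A,B,C,D,E,F} --p--> {A,B,C,D,E,F}  [seen]
{A,B,C,D,E,F} --q--> {A,B,C,D,E,F}  [seen]
{A,B,C,E,F} --p--> {A,B,C,D,E,F}  [seen]
{A,B,C,E,F} --q--> {A,B,C,D,E,F}  [seen]
Reachable DFA states: {A}, {A,B,C,D,E,F}, {A,B,C,E,F}.
{A,B,E,F} is not among them.

no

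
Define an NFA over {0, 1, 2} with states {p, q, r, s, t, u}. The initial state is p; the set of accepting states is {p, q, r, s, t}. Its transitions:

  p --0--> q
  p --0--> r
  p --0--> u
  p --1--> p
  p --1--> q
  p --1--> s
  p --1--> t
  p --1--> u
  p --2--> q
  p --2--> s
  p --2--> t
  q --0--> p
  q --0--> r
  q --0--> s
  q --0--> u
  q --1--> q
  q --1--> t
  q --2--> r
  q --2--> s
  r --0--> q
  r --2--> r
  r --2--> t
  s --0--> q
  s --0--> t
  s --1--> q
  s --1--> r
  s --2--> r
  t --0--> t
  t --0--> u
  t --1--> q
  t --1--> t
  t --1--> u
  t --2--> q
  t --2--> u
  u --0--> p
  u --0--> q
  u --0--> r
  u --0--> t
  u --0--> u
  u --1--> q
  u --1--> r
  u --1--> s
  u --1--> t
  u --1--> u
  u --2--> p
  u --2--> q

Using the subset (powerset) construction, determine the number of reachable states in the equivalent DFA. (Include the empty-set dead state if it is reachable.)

Start state of the DFA: {p}.
{p} --0--> {q, r, u}  [new]
{p} --1--> {p, q, s, t, u}  [new]
{p} --2--> {q, s, t}  [new]
{q, r, u} --0--> {p, q, r, s, t, u}  [new]
{q, r, u} --1--> {q, r, s, t, u}  [new]
{q, r, u} --2--> {p, q, r, s, t}  [new]
{p, q, s, t, u} --0--> {p, q, r, s, t, u}  [seen]
{p, q, s, t, u} --1--> {p, q, r, s, t, u}  [seen]
{p, q, s, t, u} --2--> {p, q, r, s, t, u}  [seen]
{q, s, t} --0--> {p, q, r, s, t, u}  [seen]
{q, s, t} --1--> {q, r, t, u}  [new]
{q, s, t} --2--> {q, r, s, u}  [new]
{p, q, r, s, t, u} --0--> {p, q, r, s, t, u}  [seen]
{p, q, r, s, t, u} --1--> {p, q, r, s, t, u}  [seen]
{p, q, r, s, t, u} --2--> {p, q, r, s, t, u}  [seen]
{q, r, s, t, u} --0--> {p, q, r, s, t, u}  [seen]
{q, r, s, t, u} --1--> {q, r, s, t, u}  [seen]
{q, r, s, t, u} --2--> {p, q, r, s, t, u}  [seen]
{p, q, r, s, t} --0--> {p, q, r, s, t, u}  [seen]
{p, q, r, s, t} --1--> {p, q, r, s, t, u}  [seen]
{p, q, r, s, t} --2--> {q, r, s, t, u}  [seen]
{q, r, t, u} --0--> {p, q, r, s, t, u}  [seen]
{q, r, t, u} --1--> {q, r, s, t, u}  [seen]
{q, r, t, u} --2--> {p, q, r, s, t, u}  [seen]
{q, r, s, u} --0--> {p, q, r, s, t, u}  [seen]
{q, r, s, u} --1--> {q, r, s, t, u}  [seen]
{q, r, s, u} --2--> {p, q, r, s, t}  [seen]
Reachable DFA states: {p}, {q, r, u}, {p, q, s, t, u}, {q, s, t}, {p, q, r, s, t, u}, {q, r, s, t, u}, {p, q, r, s, t}, {q, r, t, u}, {q, r, s, u}.

9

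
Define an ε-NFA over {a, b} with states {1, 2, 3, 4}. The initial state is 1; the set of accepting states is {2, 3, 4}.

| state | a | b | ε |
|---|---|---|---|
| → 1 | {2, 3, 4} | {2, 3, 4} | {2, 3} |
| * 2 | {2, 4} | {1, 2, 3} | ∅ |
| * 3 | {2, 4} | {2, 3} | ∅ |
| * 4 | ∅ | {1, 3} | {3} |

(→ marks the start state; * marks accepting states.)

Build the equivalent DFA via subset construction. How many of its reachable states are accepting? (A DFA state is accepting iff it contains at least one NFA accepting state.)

Start state of the DFA: {1, 2, 3} (ε-closure of the NFA start).
{1, 2, 3} --a--> {2, 3, 4}  [new]
{1, 2, 3} --b--> {1, 2, 3, 4}  [new]
{2, 3, 4} --a--> {2, 3, 4}  [seen]
{2, 3, 4} --b--> {1, 2, 3}  [seen]
{1, 2, 3, 4} --a--> {2, 3, 4}  [seen]
{1, 2, 3, 4} --b--> {1, 2, 3, 4}  [seen]
Reachable DFA states: {1, 2, 3}, {2, 3, 4}, {1, 2, 3, 4}.
Accepting DFA states (contain an NFA accepting state): {1, 2, 3}, {2, 3, 4}, {1, 2, 3, 4}.

3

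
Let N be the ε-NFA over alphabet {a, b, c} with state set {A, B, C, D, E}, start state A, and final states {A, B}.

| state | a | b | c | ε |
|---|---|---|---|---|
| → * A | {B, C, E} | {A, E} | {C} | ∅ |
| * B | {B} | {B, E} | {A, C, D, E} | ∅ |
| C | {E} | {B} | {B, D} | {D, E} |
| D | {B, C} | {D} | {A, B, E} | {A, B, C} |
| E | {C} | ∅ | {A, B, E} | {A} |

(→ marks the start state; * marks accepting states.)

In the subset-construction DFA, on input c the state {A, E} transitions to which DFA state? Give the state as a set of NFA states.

δ(A,c) = {C}; δ(E,c) = {A, B, E}.
Union: {A, B, C, E}.
ε-closure gives {A, B, C, D, E}.

{A, B, C, D, E}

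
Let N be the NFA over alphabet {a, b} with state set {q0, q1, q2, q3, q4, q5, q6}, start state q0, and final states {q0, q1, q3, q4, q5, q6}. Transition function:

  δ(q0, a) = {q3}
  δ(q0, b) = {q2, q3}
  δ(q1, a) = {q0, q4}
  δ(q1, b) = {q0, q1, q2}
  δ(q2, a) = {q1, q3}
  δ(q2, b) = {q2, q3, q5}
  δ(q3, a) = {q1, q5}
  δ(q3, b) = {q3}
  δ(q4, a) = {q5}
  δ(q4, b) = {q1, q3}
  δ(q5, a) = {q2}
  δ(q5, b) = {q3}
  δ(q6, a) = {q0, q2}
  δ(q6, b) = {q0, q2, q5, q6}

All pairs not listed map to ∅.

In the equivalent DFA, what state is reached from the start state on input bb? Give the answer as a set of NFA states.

Start: {q0}.
δ(q0,b) = {q2, q3}.
Union: {q2, q3}.
After b: {q2, q3}.
δ(q2,b) = {q2, q3, q5}; δ(q3,b) = {q3}.
Union: {q2, q3, q5}.
After b: {q2, q3, q5}.

{q2, q3, q5}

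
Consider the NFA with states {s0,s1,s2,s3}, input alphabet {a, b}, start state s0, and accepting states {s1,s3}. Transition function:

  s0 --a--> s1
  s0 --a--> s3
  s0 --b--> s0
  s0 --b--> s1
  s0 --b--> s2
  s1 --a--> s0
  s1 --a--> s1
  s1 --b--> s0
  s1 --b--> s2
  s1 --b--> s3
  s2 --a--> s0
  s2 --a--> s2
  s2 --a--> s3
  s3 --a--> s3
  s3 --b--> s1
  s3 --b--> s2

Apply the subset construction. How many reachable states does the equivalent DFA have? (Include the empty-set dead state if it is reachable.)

Start state of the DFA: {s0}.
{s0} --a--> {s1,s3}  [new]
{s0} --b--> {s0,s1,s2}  [new]
{s1,s3} --a--> {s0,s1,s3}  [new]
{s1,s3} --b--> {s0,s1,s2,s3}  [new]
{s0,s1,s2} --a--> {s0,s1,s2,s3}  [seen]
{s0,s1,s2} --b--> {s0,s1,s2,s3}  [seen]
{s0,s1,s3} --a--> {s0,s1,s3}  [seen]
{s0,s1,s3} --b--> {s0,s1,s2,s3}  [seen]
{s0,s1,s2,s3} --a--> {s0,s1,s2,s3}  [seen]
{s0,s1,s2,s3} --b--> {s0,s1,s2,s3}  [seen]
Reachable DFA states: {s0}, {s1,s3}, {s0,s1,s2}, {s0,s1,s3}, {s0,s1,s2,s3}.

5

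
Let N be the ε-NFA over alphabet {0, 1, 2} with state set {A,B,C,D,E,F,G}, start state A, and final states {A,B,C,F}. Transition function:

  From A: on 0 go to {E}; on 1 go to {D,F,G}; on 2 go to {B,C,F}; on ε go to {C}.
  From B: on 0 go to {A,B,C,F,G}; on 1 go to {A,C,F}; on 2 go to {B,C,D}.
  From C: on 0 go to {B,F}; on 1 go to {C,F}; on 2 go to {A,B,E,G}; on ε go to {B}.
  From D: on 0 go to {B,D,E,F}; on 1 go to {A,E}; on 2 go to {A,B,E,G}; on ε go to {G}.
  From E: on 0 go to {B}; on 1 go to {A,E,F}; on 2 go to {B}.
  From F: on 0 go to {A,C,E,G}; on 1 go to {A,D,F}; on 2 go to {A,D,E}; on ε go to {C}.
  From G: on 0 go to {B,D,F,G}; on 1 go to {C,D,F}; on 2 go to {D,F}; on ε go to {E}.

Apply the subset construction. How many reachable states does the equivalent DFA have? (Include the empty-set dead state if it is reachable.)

Start state of the DFA: {A,B,C} (ε-closure of the NFA start).
{A,B,C} --0--> {A,B,C,E,F,G}  [new]
{A,B,C} --1--> {A,B,C,D,E,F,G}  [new]
{A,B,C} --2--> {A,B,C,D,E,F,G}  [seen]
{A,B,C,E,F,G} --0--> {A,B,C,D,E,F,G}  [seen]
{A,B,C,E,F,G} --1--> {A,B,C,D,E,F,G}  [seen]
{A,B,C,E,F,G} --2--> {A,B,C,D,E,F,G}  [seen]
{A,B,C,D,E,F,G} --0--> {A,B,C,D,E,F,G}  [seen]
{A,B,C,D,E,F,G} --1--> {A,B,C,D,E,F,G}  [seen]
{A,B,C,D,E,F,G} --2--> {A,B,C,D,E,F,G}  [seen]
Reachable DFA states: {A,B,C}, {A,B,C,E,F,G}, {A,B,C,D,E,F,G}.

3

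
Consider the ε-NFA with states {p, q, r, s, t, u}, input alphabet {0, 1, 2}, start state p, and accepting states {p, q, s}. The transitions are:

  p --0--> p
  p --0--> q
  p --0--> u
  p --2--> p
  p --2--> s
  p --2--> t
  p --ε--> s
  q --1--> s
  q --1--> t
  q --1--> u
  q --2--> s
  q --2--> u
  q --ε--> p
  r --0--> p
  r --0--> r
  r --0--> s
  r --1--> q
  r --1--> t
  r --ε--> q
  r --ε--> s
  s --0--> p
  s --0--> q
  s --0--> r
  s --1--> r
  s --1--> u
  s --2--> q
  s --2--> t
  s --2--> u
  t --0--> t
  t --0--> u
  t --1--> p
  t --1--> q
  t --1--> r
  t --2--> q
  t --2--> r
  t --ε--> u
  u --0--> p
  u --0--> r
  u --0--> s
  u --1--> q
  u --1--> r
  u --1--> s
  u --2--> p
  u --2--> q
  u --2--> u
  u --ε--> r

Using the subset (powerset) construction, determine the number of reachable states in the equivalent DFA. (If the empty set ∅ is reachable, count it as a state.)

3

Start state of the DFA: {p, s} (ε-closure of the NFA start).
{p, s} --0--> {p, q, r, s, u}  [new]
{p, s} --1--> {p, q, r, s, u}  [seen]
{p, s} --2--> {p, q, r, s, t, u}  [new]
{p, q, r, s, u} --0--> {p, q, r, s, u}  [seen]
{p, q, r, s, u} --1--> {p, q, r, s, t, u}  [seen]
{p, q, r, s, u} --2--> {p, q, r, s, t, u}  [seen]
{p, q, r, s, t, u} --0--> {p, q, r, s, t, u}  [seen]
{p, q, r, s, t, u} --1--> {p, q, r, s, t, u}  [seen]
{p, q, r, s, t, u} --2--> {p, q, r, s, t, u}  [seen]
Reachable DFA states: {p, s}, {p, q, r, s, u}, {p, q, r, s, t, u}.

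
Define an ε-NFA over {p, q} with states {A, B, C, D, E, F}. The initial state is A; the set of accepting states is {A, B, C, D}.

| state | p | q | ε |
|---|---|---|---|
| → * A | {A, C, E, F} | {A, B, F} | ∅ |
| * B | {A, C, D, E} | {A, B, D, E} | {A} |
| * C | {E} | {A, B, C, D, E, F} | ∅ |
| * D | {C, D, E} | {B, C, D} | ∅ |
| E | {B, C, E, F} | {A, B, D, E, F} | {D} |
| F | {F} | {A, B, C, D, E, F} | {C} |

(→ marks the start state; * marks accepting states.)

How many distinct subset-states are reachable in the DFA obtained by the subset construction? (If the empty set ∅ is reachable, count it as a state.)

Start state of the DFA: {A} (ε-closure of the NFA start).
{A} --p--> {A, C, D, E, F}  [new]
{A} --q--> {A, B, C, F}  [new]
{A, C, D, E, F} --p--> {A, B, C, D, E, F}  [new]
{A, C, D, E, F} --q--> {A, B, C, D, E, F}  [seen]
{A, B, C, F} --p--> {A, C, D, E, F}  [seen]
{A, B, C, F} --q--> {A, B, C, D, E, F}  [seen]
{A, B, C, D, E, F} --p--> {A, B, C, D, E, F}  [seen]
{A, B, C, D, E, F} --q--> {A, B, C, D, E, F}  [seen]
Reachable DFA states: {A}, {A, C, D, E, F}, {A, B, C, F}, {A, B, C, D, E, F}.

4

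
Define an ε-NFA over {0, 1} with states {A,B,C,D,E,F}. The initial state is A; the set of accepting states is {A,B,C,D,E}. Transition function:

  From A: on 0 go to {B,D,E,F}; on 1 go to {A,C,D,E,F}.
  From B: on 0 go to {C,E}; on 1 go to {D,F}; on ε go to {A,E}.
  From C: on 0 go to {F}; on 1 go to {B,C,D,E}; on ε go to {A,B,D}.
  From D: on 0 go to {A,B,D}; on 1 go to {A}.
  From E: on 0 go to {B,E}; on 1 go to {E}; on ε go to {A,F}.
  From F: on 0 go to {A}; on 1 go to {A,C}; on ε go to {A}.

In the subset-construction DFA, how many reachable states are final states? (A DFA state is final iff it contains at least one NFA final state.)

3

Start state of the DFA: {A} (ε-closure of the NFA start).
{A} --0--> {A,B,D,E,F}  [new]
{A} --1--> {A,B,C,D,E,F}  [new]
{A,B,D,E,F} --0--> {A,B,C,D,E,F}  [seen]
{A,B,D,E,F} --1--> {A,B,C,D,E,F}  [seen]
{A,B,C,D,E,F} --0--> {A,B,C,D,E,F}  [seen]
{A,B,C,D,E,F} --1--> {A,B,C,D,E,F}  [seen]
Reachable DFA states: {A}, {A,B,D,E,F}, {A,B,C,D,E,F}.
Accepting DFA states (contain an NFA accepting state): {A}, {A,B,D,E,F}, {A,B,C,D,E,F}.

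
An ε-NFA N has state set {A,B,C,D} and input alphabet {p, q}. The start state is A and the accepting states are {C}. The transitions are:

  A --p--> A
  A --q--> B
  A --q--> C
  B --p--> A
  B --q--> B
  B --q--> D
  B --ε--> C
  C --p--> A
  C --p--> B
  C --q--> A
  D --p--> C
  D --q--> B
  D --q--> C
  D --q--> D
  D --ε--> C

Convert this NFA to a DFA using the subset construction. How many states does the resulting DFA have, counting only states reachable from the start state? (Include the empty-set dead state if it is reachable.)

Start state of the DFA: {A} (ε-closure of the NFA start).
{A} --p--> {A}  [seen]
{A} --q--> {B,C}  [new]
{B,C} --p--> {A,B,C}  [new]
{B,C} --q--> {A,B,C,D}  [new]
{A,B,C} --p--> {A,B,C}  [seen]
{A,B,C} --q--> {A,B,C,D}  [seen]
{A,B,C,D} --p--> {A,B,C}  [seen]
{A,B,C,D} --q--> {A,B,C,D}  [seen]
Reachable DFA states: {A}, {B,C}, {A,B,C}, {A,B,C,D}.

4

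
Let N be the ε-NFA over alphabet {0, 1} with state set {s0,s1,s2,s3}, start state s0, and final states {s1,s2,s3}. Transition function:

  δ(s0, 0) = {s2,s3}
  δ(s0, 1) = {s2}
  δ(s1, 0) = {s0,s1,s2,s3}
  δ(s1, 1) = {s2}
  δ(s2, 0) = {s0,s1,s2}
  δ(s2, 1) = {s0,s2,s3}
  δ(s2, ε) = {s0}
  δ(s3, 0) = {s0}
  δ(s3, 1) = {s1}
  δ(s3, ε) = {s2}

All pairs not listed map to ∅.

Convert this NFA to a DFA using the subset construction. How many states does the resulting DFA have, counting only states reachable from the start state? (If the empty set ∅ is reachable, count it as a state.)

4

Start state of the DFA: {s0} (ε-closure of the NFA start).
{s0} --0--> {s0,s2,s3}  [new]
{s0} --1--> {s0,s2}  [new]
{s0,s2,s3} --0--> {s0,s1,s2,s3}  [new]
{s0,s2,s3} --1--> {s0,s1,s2,s3}  [seen]
{s0,s2} --0--> {s0,s1,s2,s3}  [seen]
{s0,s2} --1--> {s0,s2,s3}  [seen]
{s0,s1,s2,s3} --0--> {s0,s1,s2,s3}  [seen]
{s0,s1,s2,s3} --1--> {s0,s1,s2,s3}  [seen]
Reachable DFA states: {s0}, {s0,s2,s3}, {s0,s2}, {s0,s1,s2,s3}.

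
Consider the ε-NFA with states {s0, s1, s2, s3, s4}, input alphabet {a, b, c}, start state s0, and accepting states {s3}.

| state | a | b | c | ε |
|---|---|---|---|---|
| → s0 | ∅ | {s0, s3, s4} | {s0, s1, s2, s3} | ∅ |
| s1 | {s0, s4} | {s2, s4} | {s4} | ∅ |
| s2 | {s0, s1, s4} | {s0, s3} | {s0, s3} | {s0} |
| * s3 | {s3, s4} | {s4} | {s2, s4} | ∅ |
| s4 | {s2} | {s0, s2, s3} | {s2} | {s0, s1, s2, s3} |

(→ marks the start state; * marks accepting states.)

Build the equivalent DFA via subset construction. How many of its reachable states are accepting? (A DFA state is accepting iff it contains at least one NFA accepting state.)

2

Start state of the DFA: {s0} (ε-closure of the NFA start).
{s0} --a--> ∅  [new]
{s0} --b--> {s0, s1, s2, s3, s4}  [new]
{s0} --c--> {s0, s1, s2, s3}  [new]
∅ --a--> ∅  [seen]
∅ --b--> ∅  [seen]
∅ --c--> ∅  [seen]
{s0, s1, s2, s3, s4} --a--> {s0, s1, s2, s3, s4}  [seen]
{s0, s1, s2, s3, s4} --b--> {s0, s1, s2, s3, s4}  [seen]
{s0, s1, s2, s3, s4} --c--> {s0, s1, s2, s3, s4}  [seen]
{s0, s1, s2, s3} --a--> {s0, s1, s2, s3, s4}  [seen]
{s0, s1, s2, s3} --b--> {s0, s1, s2, s3, s4}  [seen]
{s0, s1, s2, s3} --c--> {s0, s1, s2, s3, s4}  [seen]
Reachable DFA states: {s0}, ∅, {s0, s1, s2, s3, s4}, {s0, s1, s2, s3}.
Accepting DFA states (contain an NFA accepting state): {s0, s1, s2, s3, s4}, {s0, s1, s2, s3}.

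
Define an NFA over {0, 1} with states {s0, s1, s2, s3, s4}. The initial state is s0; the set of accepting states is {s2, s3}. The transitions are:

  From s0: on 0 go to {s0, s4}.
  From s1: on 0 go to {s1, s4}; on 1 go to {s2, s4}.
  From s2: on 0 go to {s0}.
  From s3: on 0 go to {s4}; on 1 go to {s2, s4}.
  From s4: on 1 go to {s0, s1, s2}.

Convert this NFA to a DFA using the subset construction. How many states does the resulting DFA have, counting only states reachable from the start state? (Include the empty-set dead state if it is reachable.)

Start state of the DFA: {s0}.
{s0} --0--> {s0, s4}  [new]
{s0} --1--> ∅  [new]
{s0, s4} --0--> {s0, s4}  [seen]
{s0, s4} --1--> {s0, s1, s2}  [new]
∅ --0--> ∅  [seen]
∅ --1--> ∅  [seen]
{s0, s1, s2} --0--> {s0, s1, s4}  [new]
{s0, s1, s2} --1--> {s2, s4}  [new]
{s0, s1, s4} --0--> {s0, s1, s4}  [seen]
{s0, s1, s4} --1--> {s0, s1, s2, s4}  [new]
{s2, s4} --0--> {s0}  [seen]
{s2, s4} --1--> {s0, s1, s2}  [seen]
{s0, s1, s2, s4} --0--> {s0, s1, s4}  [seen]
{s0, s1, s2, s4} --1--> {s0, s1, s2, s4}  [seen]
Reachable DFA states: {s0}, {s0, s4}, ∅, {s0, s1, s2}, {s0, s1, s4}, {s2, s4}, {s0, s1, s2, s4}.

7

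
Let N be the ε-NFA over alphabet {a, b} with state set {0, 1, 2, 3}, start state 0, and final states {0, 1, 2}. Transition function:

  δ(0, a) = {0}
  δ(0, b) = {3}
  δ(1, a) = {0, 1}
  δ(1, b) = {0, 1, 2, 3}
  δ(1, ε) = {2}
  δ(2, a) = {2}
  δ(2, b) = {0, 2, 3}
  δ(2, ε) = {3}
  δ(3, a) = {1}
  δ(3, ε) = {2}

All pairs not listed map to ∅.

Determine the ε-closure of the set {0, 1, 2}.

Begin with {0, 1, 2}.
2 →ε {3}; add 3.
ε-closure = {0, 1, 2, 3}.

{0, 1, 2, 3}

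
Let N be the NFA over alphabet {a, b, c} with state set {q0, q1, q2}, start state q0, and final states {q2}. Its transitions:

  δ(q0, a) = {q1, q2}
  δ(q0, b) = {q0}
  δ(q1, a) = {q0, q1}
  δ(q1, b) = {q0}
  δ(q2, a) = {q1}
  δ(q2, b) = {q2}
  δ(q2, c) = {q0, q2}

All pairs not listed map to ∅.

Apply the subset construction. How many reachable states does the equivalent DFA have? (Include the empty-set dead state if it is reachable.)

6

Start state of the DFA: {q0}.
{q0} --a--> {q1, q2}  [new]
{q0} --b--> {q0}  [seen]
{q0} --c--> ∅  [new]
{q1, q2} --a--> {q0, q1}  [new]
{q1, q2} --b--> {q0, q2}  [new]
{q1, q2} --c--> {q0, q2}  [seen]
∅ --a--> ∅  [seen]
∅ --b--> ∅  [seen]
∅ --c--> ∅  [seen]
{q0, q1} --a--> {q0, q1, q2}  [new]
{q0, q1} --b--> {q0}  [seen]
{q0, q1} --c--> ∅  [seen]
{q0, q2} --a--> {q1, q2}  [seen]
{q0, q2} --b--> {q0, q2}  [seen]
{q0, q2} --c--> {q0, q2}  [seen]
{q0, q1, q2} --a--> {q0, q1, q2}  [seen]
{q0, q1, q2} --b--> {q0, q2}  [seen]
{q0, q1, q2} --c--> {q0, q2}  [seen]
Reachable DFA states: {q0}, {q1, q2}, ∅, {q0, q1}, {q0, q2}, {q0, q1, q2}.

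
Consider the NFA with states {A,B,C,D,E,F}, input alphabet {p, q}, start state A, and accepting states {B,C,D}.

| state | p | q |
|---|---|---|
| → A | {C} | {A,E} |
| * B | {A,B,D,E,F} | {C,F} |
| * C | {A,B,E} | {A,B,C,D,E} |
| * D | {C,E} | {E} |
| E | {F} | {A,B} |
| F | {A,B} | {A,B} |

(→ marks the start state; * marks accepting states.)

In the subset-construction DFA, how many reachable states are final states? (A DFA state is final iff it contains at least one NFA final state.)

6

Start state of the DFA: {A}.
{A} --p--> {C}  [new]
{A} --q--> {A,E}  [new]
{C} --p--> {A,B,E}  [new]
{C} --q--> {A,B,C,D,E}  [new]
{A,E} --p--> {C,F}  [new]
{A,E} --q--> {A,B,E}  [seen]
{A,B,E} --p--> {A,B,C,D,E,F}  [new]
{A,B,E} --q--> {A,B,C,E,F}  [new]
{A,B,C,D,E} --p--> {A,B,C,D,E,F}  [seen]
{A,B,C,D,E} --q--> {A,B,C,D,E,F}  [seen]
{C,F} --p--> {A,B,E}  [seen]
{C,F} --q--> {A,B,C,D,E}  [seen]
{A,B,C,D,E,F} --p--> {A,B,C,D,E,F}  [seen]
{A,B,C,D,E,F} --q--> {A,B,C,D,E,F}  [seen]
{A,B,C,E,F} --p--> {A,B,C,D,E,F}  [seen]
{A,B,C,E,F} --q--> {A,B,C,D,E,F}  [seen]
Reachable DFA states: {A}, {C}, {A,E}, {A,B,E}, {A,B,C,D,E}, {C,F}, {A,B,C,D,E,F}, {A,B,C,E,F}.
Accepting DFA states (contain an NFA accepting state): {C}, {A,B,E}, {A,B,C,D,E}, {C,F}, {A,B,C,D,E,F}, {A,B,C,E,F}.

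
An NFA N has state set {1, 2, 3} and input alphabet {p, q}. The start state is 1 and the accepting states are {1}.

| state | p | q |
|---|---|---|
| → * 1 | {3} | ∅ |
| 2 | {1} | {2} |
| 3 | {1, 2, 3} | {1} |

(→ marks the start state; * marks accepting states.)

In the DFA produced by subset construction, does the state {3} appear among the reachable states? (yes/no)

yes

Start state of the DFA: {1}.
{1} --p--> {3}  [new]
{1} --q--> ∅  [new]
{3} --p--> {1, 2, 3}  [new]
{3} --q--> {1}  [seen]
∅ --p--> ∅  [seen]
∅ --q--> ∅  [seen]
{1, 2, 3} --p--> {1, 2, 3}  [seen]
{1, 2, 3} --q--> {1, 2}  [new]
{1, 2} --p--> {1, 3}  [new]
{1, 2} --q--> {2}  [new]
{1, 3} --p--> {1, 2, 3}  [seen]
{1, 3} --q--> {1}  [seen]
{2} --p--> {1}  [seen]
{2} --q--> {2}  [seen]
Reachable DFA states: {1}, {3}, ∅, {1, 2, 3}, {1, 2}, {1, 3}, {2}.
{3} is among them.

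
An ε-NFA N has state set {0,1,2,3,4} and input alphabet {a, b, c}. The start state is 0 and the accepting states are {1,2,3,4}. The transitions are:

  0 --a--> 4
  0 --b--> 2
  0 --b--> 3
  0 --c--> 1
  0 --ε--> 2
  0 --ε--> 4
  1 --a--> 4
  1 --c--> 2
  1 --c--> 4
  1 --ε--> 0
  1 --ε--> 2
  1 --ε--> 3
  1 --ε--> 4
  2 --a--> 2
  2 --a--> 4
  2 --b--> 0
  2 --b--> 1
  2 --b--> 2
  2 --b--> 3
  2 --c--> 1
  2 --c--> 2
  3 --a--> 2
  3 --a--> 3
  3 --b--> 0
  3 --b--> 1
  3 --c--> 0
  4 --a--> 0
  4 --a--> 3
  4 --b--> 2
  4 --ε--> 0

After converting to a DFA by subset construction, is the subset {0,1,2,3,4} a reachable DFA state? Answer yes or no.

Start state of the DFA: {0,2,4} (ε-closure of the NFA start).
{0,2,4} --a--> {0,2,3,4}  [new]
{0,2,4} --b--> {0,1,2,3,4}  [new]
{0,2,4} --c--> {0,1,2,3,4}  [seen]
{0,2,3,4} --a--> {0,2,3,4}  [seen]
{0,2,3,4} --b--> {0,1,2,3,4}  [seen]
{0,2,3,4} --c--> {0,1,2,3,4}  [seen]
{0,1,2,3,4} --a--> {0,2,3,4}  [seen]
{0,1,2,3,4} --b--> {0,1,2,3,4}  [seen]
{0,1,2,3,4} --c--> {0,1,2,3,4}  [seen]
Reachable DFA states: {0,2,4}, {0,2,3,4}, {0,1,2,3,4}.
{0,1,2,3,4} is among them.

yes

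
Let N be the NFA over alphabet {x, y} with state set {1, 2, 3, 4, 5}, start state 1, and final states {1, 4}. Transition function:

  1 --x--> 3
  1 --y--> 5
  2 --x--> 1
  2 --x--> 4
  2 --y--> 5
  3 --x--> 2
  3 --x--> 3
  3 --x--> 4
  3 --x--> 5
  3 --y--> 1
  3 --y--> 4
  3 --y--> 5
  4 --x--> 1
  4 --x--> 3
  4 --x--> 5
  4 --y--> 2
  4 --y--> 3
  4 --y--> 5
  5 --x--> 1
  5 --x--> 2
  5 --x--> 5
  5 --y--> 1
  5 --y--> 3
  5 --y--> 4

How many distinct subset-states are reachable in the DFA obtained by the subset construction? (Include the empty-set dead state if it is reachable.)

Start state of the DFA: {1}.
{1} --x--> {3}  [new]
{1} --y--> {5}  [new]
{3} --x--> {2, 3, 4, 5}  [new]
{3} --y--> {1, 4, 5}  [new]
{5} --x--> {1, 2, 5}  [new]
{5} --y--> {1, 3, 4}  [new]
{2, 3, 4, 5} --x--> {1, 2, 3, 4, 5}  [new]
{2, 3, 4, 5} --y--> {1, 2, 3, 4, 5}  [seen]
{1, 4, 5} --x--> {1, 2, 3, 5}  [new]
{1, 4, 5} --y--> {1, 2, 3, 4, 5}  [seen]
{1, 2, 5} --x--> {1, 2, 3, 4, 5}  [seen]
{1, 2, 5} --y--> {1, 3, 4, 5}  [new]
{1, 3, 4} --x--> {1, 2, 3, 4, 5}  [seen]
{1, 3, 4} --y--> {1, 2, 3, 4, 5}  [seen]
{1, 2, 3, 4, 5} --x--> {1, 2, 3, 4, 5}  [seen]
{1, 2, 3, 4, 5} --y--> {1, 2, 3, 4, 5}  [seen]
{1, 2, 3, 5} --x--> {1, 2, 3, 4, 5}  [seen]
{1, 2, 3, 5} --y--> {1, 3, 4, 5}  [seen]
{1, 3, 4, 5} --x--> {1, 2, 3, 4, 5}  [seen]
{1, 3, 4, 5} --y--> {1, 2, 3, 4, 5}  [seen]
Reachable DFA states: {1}, {3}, {5}, {2, 3, 4, 5}, {1, 4, 5}, {1, 2, 5}, {1, 3, 4}, {1, 2, 3, 4, 5}, {1, 2, 3, 5}, {1, 3, 4, 5}.

10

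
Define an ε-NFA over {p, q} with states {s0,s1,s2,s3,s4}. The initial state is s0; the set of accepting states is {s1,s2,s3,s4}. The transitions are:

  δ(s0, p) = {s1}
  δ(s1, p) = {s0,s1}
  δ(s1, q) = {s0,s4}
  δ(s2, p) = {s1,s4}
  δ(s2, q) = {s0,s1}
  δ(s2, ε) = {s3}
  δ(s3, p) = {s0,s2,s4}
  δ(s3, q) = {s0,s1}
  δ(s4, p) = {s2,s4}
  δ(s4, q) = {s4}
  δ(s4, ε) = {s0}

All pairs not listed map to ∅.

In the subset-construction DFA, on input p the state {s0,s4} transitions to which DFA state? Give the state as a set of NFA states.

{s0,s1,s2,s3,s4}

δ(s0,p) = {s1}; δ(s4,p) = {s2,s4}.
Union: {s1,s2,s4}.
ε-closure gives {s0,s1,s2,s3,s4}.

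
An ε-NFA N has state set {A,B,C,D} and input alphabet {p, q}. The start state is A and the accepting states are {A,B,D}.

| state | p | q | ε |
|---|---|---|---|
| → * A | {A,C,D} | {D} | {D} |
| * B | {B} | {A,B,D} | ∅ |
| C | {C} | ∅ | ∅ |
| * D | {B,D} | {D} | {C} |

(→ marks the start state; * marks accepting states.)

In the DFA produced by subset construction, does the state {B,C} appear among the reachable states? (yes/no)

no

Start state of the DFA: {A,C,D} (ε-closure of the NFA start).
{A,C,D} --p--> {A,B,C,D}  [new]
{A,C,D} --q--> {C,D}  [new]
{A,B,C,D} --p--> {A,B,C,D}  [seen]
{A,B,C,D} --q--> {A,B,C,D}  [seen]
{C,D} --p--> {B,C,D}  [new]
{C,D} --q--> {C,D}  [seen]
{B,C,D} --p--> {B,C,D}  [seen]
{B,C,D} --q--> {A,B,C,D}  [seen]
Reachable DFA states: {A,C,D}, {A,B,C,D}, {C,D}, {B,C,D}.
{B,C} is not among them.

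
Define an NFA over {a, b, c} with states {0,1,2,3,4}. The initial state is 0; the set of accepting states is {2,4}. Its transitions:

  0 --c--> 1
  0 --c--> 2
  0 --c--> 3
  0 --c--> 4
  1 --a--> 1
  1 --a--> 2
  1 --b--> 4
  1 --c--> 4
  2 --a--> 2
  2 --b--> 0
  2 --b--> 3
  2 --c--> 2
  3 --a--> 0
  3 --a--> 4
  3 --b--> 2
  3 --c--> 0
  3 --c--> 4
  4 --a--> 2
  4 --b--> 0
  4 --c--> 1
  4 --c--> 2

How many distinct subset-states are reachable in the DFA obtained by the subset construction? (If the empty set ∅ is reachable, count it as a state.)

Start state of the DFA: {0}.
{0} --a--> ∅  [new]
{0} --b--> ∅  [seen]
{0} --c--> {1,2,3,4}  [new]
∅ --a--> ∅  [seen]
∅ --b--> ∅  [seen]
∅ --c--> ∅  [seen]
{1,2,3,4} --a--> {0,1,2,4}  [new]
{1,2,3,4} --b--> {0,2,3,4}  [new]
{1,2,3,4} --c--> {0,1,2,4}  [seen]
{0,1,2,4} --a--> {1,2}  [new]
{0,1,2,4} --b--> {0,3,4}  [new]
{0,1,2,4} --c--> {1,2,3,4}  [seen]
{0,2,3,4} --a--> {0,2,4}  [new]
{0,2,3,4} --b--> {0,2,3}  [new]
{0,2,3,4} --c--> {0,1,2,3,4}  [new]
{1,2} --a--> {1,2}  [seen]
{1,2} --b--> {0,3,4}  [seen]
{1,2} --c--> {2,4}  [new]
{0,3,4} --a--> {0,2,4}  [seen]
{0,3,4} --b--> {0,2}  [new]
{0,3,4} --c--> {0,1,2,3,4}  [seen]
{0,2,4} --a--> {2}  [new]
{0,2,4} --b--> {0,3}  [new]
{0,2,4} --c--> {1,2,3,4}  [seen]
{0,2,3} --a--> {0,2,4}  [seen]
{0,2,3} --b--> {0,2,3}  [seen]
{0,2,3} --c--> {0,1,2,3,4}  [seen]
{0,1,2,3,4} --a--> {0,1,2,4}  [seen]
{0,1,2,3,4} --b--> {0,2,3,4}  [seen]
{0,1,2,3,4} --c--> {0,1,2,3,4}  [seen]
{2,4} --a--> {2}  [seen]
{2,4} --b--> {0,3}  [seen]
{2,4} --c--> {1,2}  [seen]
{0,2} --a--> {2}  [seen]
{0,2} --b--> {0,3}  [seen]
{0,2} --c--> {1,2,3,4}  [seen]
{2} --a--> {2}  [seen]
{2} --b--> {0,3}  [seen]
{2} --c--> {2}  [seen]
{0,3} --a--> {0,4}  [new]
{0,3} --b--> {2}  [seen]
{0,3} --c--> {0,1,2,3,4}  [seen]
{0,4} --a--> {2}  [seen]
{0,4} --b--> {0}  [seen]
{0,4} --c--> {1,2,3,4}  [seen]
Reachable DFA states: {0}, ∅, {1,2,3,4}, {0,1,2,4}, {0,2,3,4}, {1,2}, {0,3,4}, {0,2,4}, {0,2,3}, {0,1,2,3,4}, {2,4}, {0,2}, {2}, {0,3}, {0,4}.

15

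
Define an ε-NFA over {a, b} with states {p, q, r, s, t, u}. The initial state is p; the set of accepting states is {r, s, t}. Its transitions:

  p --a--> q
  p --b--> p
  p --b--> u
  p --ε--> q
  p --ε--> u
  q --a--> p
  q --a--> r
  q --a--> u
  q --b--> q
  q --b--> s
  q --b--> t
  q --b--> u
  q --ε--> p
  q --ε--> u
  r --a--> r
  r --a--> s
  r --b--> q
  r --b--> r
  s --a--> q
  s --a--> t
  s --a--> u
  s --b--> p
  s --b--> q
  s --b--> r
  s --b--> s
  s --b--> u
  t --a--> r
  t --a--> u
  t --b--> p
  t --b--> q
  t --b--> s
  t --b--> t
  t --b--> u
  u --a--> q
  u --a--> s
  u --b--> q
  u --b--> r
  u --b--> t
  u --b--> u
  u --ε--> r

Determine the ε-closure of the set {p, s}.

Begin with {p, s}.
p →ε {q, u}; add q, u.
u →ε {r}; add r.
ε-closure = {p, q, r, s, u}.

{p, q, r, s, u}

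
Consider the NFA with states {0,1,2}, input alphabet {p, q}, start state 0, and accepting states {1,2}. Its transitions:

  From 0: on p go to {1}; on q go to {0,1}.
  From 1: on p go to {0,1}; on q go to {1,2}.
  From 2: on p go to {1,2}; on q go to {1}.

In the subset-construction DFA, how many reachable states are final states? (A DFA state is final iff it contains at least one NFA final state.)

Start state of the DFA: {0}.
{0} --p--> {1}  [new]
{0} --q--> {0,1}  [new]
{1} --p--> {0,1}  [seen]
{1} --q--> {1,2}  [new]
{0,1} --p--> {0,1}  [seen]
{0,1} --q--> {0,1,2}  [new]
{1,2} --p--> {0,1,2}  [seen]
{1,2} --q--> {1,2}  [seen]
{0,1,2} --p--> {0,1,2}  [seen]
{0,1,2} --q--> {0,1,2}  [seen]
Reachable DFA states: {0}, {1}, {0,1}, {1,2}, {0,1,2}.
Accepting DFA states (contain an NFA accepting state): {1}, {0,1}, {1,2}, {0,1,2}.

4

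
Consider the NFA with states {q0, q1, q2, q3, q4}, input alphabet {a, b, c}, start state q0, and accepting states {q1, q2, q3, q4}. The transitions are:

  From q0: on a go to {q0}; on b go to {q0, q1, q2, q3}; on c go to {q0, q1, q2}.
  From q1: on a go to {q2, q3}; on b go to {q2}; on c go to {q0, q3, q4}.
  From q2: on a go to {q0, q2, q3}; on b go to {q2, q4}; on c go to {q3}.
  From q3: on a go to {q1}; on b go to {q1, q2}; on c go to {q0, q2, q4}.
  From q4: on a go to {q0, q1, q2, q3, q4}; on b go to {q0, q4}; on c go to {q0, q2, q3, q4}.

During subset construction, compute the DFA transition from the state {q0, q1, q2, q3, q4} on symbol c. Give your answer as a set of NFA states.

δ(q0,c) = {q0, q1, q2}; δ(q1,c) = {q0, q3, q4}; δ(q2,c) = {q3}; δ(q3,c) = {q0, q2, q4}; δ(q4,c) = {q0, q2, q3, q4}.
Union: {q0, q1, q2, q3, q4}.

{q0, q1, q2, q3, q4}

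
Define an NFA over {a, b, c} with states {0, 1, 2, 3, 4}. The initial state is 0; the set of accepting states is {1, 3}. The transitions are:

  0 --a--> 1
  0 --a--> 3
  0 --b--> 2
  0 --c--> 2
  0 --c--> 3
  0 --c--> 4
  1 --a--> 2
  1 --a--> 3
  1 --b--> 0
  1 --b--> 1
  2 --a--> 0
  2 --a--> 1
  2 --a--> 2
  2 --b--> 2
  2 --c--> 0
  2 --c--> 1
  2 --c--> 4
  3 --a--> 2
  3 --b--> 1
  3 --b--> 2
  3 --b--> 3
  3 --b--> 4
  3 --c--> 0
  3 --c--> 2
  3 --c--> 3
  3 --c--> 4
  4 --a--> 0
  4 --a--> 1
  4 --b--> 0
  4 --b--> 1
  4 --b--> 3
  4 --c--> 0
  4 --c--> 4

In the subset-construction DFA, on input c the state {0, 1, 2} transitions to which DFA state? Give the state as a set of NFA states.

{0, 1, 2, 3, 4}

δ(0,c) = {2, 3, 4}; δ(1,c) = ∅; δ(2,c) = {0, 1, 4}.
Union: {0, 1, 2, 3, 4}.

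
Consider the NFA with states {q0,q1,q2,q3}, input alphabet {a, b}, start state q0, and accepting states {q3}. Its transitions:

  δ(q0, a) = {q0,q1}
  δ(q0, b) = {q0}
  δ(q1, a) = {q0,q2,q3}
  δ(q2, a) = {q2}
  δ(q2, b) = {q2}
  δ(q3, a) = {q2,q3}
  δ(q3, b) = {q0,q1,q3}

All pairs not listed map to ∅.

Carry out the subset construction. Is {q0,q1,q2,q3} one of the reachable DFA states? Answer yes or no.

Start state of the DFA: {q0}.
{q0} --a--> {q0,q1}  [new]
{q0} --b--> {q0}  [seen]
{q0,q1} --a--> {q0,q1,q2,q3}  [new]
{q0,q1} --b--> {q0}  [seen]
{q0,q1,q2,q3} --a--> {q0,q1,q2,q3}  [seen]
{q0,q1,q2,q3} --b--> {q0,q1,q2,q3}  [seen]
Reachable DFA states: {q0}, {q0,q1}, {q0,q1,q2,q3}.
{q0,q1,q2,q3} is among them.

yes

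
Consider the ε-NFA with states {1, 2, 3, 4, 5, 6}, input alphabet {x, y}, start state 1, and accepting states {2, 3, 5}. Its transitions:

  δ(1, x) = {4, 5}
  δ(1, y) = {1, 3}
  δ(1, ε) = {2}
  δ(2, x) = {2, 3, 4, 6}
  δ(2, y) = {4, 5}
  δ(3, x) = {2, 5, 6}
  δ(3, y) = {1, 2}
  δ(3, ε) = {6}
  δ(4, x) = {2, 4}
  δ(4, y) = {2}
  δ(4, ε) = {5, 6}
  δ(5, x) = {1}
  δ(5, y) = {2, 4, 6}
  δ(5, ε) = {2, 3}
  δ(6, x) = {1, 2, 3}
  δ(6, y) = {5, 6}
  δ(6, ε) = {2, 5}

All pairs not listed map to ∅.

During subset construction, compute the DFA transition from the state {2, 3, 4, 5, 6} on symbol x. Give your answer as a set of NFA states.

{1, 2, 3, 4, 5, 6}

δ(2,x) = {2, 3, 4, 6}; δ(3,x) = {2, 5, 6}; δ(4,x) = {2, 4}; δ(5,x) = {1}; δ(6,x) = {1, 2, 3}.
Union: {1, 2, 3, 4, 5, 6}.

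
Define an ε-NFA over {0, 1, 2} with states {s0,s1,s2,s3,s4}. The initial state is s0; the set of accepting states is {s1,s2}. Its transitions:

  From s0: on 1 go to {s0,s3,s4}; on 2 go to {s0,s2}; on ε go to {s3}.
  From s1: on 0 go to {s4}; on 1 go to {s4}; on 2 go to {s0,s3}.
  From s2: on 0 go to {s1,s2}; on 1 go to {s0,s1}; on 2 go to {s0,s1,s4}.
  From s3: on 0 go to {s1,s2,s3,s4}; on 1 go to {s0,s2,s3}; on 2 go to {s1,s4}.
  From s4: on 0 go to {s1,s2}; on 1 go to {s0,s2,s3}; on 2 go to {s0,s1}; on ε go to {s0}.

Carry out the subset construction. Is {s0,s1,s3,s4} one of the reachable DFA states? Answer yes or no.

no

Start state of the DFA: {s0,s3} (ε-closure of the NFA start).
{s0,s3} --0--> {s0,s1,s2,s3,s4}  [new]
{s0,s3} --1--> {s0,s2,s3,s4}  [new]
{s0,s3} --2--> {s0,s1,s2,s3,s4}  [seen]
{s0,s1,s2,s3,s4} --0--> {s0,s1,s2,s3,s4}  [seen]
{s0,s1,s2,s3,s4} --1--> {s0,s1,s2,s3,s4}  [seen]
{s0,s1,s2,s3,s4} --2--> {s0,s1,s2,s3,s4}  [seen]
{s0,s2,s3,s4} --0--> {s0,s1,s2,s3,s4}  [seen]
{s0,s2,s3,s4} --1--> {s0,s1,s2,s3,s4}  [seen]
{s0,s2,s3,s4} --2--> {s0,s1,s2,s3,s4}  [seen]
Reachable DFA states: {s0,s3}, {s0,s1,s2,s3,s4}, {s0,s2,s3,s4}.
{s0,s1,s3,s4} is not among them.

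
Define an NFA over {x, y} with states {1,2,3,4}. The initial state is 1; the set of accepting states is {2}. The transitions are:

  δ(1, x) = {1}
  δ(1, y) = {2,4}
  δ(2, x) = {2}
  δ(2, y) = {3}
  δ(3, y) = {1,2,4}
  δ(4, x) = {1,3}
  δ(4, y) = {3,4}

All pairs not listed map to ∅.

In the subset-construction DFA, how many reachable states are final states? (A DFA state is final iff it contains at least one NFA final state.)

6

Start state of the DFA: {1}.
{1} --x--> {1}  [seen]
{1} --y--> {2,4}  [new]
{2,4} --x--> {1,2,3}  [new]
{2,4} --y--> {3,4}  [new]
{1,2,3} --x--> {1,2}  [new]
{1,2,3} --y--> {1,2,3,4}  [new]
{3,4} --x--> {1,3}  [new]
{3,4} --y--> {1,2,3,4}  [seen]
{1,2} --x--> {1,2}  [seen]
{1,2} --y--> {2,3,4}  [new]
{1,2,3,4} --x--> {1,2,3}  [seen]
{1,2,3,4} --y--> {1,2,3,4}  [seen]
{1,3} --x--> {1}  [seen]
{1,3} --y--> {1,2,4}  [new]
{2,3,4} --x--> {1,2,3}  [seen]
{2,3,4} --y--> {1,2,3,4}  [seen]
{1,2,4} --x--> {1,2,3}  [seen]
{1,2,4} --y--> {2,3,4}  [seen]
Reachable DFA states: {1}, {2,4}, {1,2,3}, {3,4}, {1,2}, {1,2,3,4}, {1,3}, {2,3,4}, {1,2,4}.
Accepting DFA states (contain an NFA accepting state): {2,4}, {1,2,3}, {1,2}, {1,2,3,4}, {2,3,4}, {1,2,4}.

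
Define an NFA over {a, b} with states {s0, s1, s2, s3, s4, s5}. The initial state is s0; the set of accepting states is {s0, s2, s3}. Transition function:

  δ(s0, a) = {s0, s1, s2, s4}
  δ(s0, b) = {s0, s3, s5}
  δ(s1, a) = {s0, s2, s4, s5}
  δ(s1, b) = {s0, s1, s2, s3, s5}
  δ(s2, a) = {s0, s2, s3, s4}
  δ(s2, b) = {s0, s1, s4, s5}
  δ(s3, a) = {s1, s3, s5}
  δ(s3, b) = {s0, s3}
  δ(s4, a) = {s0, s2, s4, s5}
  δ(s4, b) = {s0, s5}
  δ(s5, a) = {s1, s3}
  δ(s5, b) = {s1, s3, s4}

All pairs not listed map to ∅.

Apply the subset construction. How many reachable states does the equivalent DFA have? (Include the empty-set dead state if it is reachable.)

5

Start state of the DFA: {s0}.
{s0} --a--> {s0, s1, s2, s4}  [new]
{s0} --b--> {s0, s3, s5}  [new]
{s0, s1, s2, s4} --a--> {s0, s1, s2, s3, s4, s5}  [new]
{s0, s1, s2, s4} --b--> {s0, s1, s2, s3, s4, s5}  [seen]
{s0, s3, s5} --a--> {s0, s1, s2, s3, s4, s5}  [seen]
{s0, s3, s5} --b--> {s0, s1, s3, s4, s5}  [new]
{s0, s1, s2, s3, s4, s5} --a--> {s0, s1, s2, s3, s4, s5}  [seen]
{s0, s1, s2, s3, s4, s5} --b--> {s0, s1, s2, s3, s4, s5}  [seen]
{s0, s1, s3, s4, s5} --a--> {s0, s1, s2, s3, s4, s5}  [seen]
{s0, s1, s3, s4, s5} --b--> {s0, s1, s2, s3, s4, s5}  [seen]
Reachable DFA states: {s0}, {s0, s1, s2, s4}, {s0, s3, s5}, {s0, s1, s2, s3, s4, s5}, {s0, s1, s3, s4, s5}.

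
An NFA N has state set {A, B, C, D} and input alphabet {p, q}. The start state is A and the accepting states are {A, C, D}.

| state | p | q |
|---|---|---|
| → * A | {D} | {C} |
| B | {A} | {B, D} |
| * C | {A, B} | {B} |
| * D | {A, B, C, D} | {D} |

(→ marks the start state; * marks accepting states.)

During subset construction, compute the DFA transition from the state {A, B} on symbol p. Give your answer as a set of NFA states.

{A, D}

δ(A,p) = {D}; δ(B,p) = {A}.
Union: {A, D}.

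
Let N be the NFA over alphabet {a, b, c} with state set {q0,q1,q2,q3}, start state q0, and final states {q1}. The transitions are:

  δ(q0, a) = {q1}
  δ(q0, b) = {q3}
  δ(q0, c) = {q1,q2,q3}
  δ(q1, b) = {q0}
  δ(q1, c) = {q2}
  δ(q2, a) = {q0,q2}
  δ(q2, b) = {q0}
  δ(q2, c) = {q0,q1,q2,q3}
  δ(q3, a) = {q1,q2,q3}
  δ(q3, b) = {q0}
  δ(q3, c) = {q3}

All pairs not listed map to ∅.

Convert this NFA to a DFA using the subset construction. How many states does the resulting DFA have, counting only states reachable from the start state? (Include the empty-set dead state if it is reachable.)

10

Start state of the DFA: {q0}.
{q0} --a--> {q1}  [new]
{q0} --b--> {q3}  [new]
{q0} --c--> {q1,q2,q3}  [new]
{q1} --a--> ∅  [new]
{q1} --b--> {q0}  [seen]
{q1} --c--> {q2}  [new]
{q3} --a--> {q1,q2,q3}  [seen]
{q3} --b--> {q0}  [seen]
{q3} --c--> {q3}  [seen]
{q1,q2,q3} --a--> {q0,q1,q2,q3}  [new]
{q1,q2,q3} --b--> {q0}  [seen]
{q1,q2,q3} --c--> {q0,q1,q2,q3}  [seen]
∅ --a--> ∅  [seen]
∅ --b--> ∅  [seen]
∅ --c--> ∅  [seen]
{q2} --a--> {q0,q2}  [new]
{q2} --b--> {q0}  [seen]
{q2} --c--> {q0,q1,q2,q3}  [seen]
{q0,q1,q2,q3} --a--> {q0,q1,q2,q3}  [seen]
{q0,q1,q2,q3} --b--> {q0,q3}  [new]
{q0,q1,q2,q3} --c--> {q0,q1,q2,q3}  [seen]
{q0,q2} --a--> {q0,q1,q2}  [new]
{q0,q2} --b--> {q0,q3}  [seen]
{q0,q2} --c--> {q0,q1,q2,q3}  [seen]
{q0,q3} --a--> {q1,q2,q3}  [seen]
{q0,q3} --b--> {q0,q3}  [seen]
{q0,q3} --c--> {q1,q2,q3}  [seen]
{q0,q1,q2} --a--> {q0,q1,q2}  [seen]
{q0,q1,q2} --b--> {q0,q3}  [seen]
{q0,q1,q2} --c--> {q0,q1,q2,q3}  [seen]
Reachable DFA states: {q0}, {q1}, {q3}, {q1,q2,q3}, ∅, {q2}, {q0,q1,q2,q3}, {q0,q2}, {q0,q3}, {q0,q1,q2}.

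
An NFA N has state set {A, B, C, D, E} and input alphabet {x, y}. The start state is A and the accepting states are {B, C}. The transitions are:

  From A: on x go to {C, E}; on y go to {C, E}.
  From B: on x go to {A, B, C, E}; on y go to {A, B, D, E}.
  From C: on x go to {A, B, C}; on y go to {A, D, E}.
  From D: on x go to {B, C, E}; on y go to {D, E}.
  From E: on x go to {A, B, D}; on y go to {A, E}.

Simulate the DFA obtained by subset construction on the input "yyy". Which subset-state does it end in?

{A, C, D, E}

Start: {A}.
δ(A,y) = {C, E}.
Union: {C, E}.
After y: {C, E}.
δ(C,y) = {A, D, E}; δ(E,y) = {A, E}.
Union: {A, D, E}.
After y: {A, D, E}.
δ(A,y) = {C, E}; δ(D,y) = {D, E}; δ(E,y) = {A, E}.
Union: {A, C, D, E}.
After y: {A, C, D, E}.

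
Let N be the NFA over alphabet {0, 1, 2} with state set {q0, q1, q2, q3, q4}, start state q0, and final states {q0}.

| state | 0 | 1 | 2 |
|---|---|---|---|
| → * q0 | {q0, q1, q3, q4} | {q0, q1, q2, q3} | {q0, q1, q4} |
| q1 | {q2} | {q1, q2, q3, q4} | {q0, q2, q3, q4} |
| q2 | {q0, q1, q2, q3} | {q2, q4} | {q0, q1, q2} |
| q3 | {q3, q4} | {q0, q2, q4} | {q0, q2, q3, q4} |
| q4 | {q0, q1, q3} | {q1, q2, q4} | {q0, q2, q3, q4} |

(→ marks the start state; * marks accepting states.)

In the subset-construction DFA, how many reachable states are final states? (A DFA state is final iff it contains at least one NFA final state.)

5

Start state of the DFA: {q0}.
{q0} --0--> {q0, q1, q3, q4}  [new]
{q0} --1--> {q0, q1, q2, q3}  [new]
{q0} --2--> {q0, q1, q4}  [new]
{q0, q1, q3, q4} --0--> {q0, q1, q2, q3, q4}  [new]
{q0, q1, q3, q4} --1--> {q0, q1, q2, q3, q4}  [seen]
{q0, q1, q3, q4} --2--> {q0, q1, q2, q3, q4}  [seen]
{q0, q1, q2, q3} --0--> {q0, q1, q2, q3, q4}  [seen]
{q0, q1, q2, q3} --1--> {q0, q1, q2, q3, q4}  [seen]
{q0, q1, q2, q3} --2--> {q0, q1, q2, q3, q4}  [seen]
{q0, q1, q4} --0--> {q0, q1, q2, q3, q4}  [seen]
{q0, q1, q4} --1--> {q0, q1, q2, q3, q4}  [seen]
{q0, q1, q4} --2--> {q0, q1, q2, q3, q4}  [seen]
{q0, q1, q2, q3, q4} --0--> {q0, q1, q2, q3, q4}  [seen]
{q0, q1, q2, q3, q4} --1--> {q0, q1, q2, q3, q4}  [seen]
{q0, q1, q2, q3, q4} --2--> {q0, q1, q2, q3, q4}  [seen]
Reachable DFA states: {q0}, {q0, q1, q3, q4}, {q0, q1, q2, q3}, {q0, q1, q4}, {q0, q1, q2, q3, q4}.
Accepting DFA states (contain an NFA accepting state): {q0}, {q0, q1, q3, q4}, {q0, q1, q2, q3}, {q0, q1, q4}, {q0, q1, q2, q3, q4}.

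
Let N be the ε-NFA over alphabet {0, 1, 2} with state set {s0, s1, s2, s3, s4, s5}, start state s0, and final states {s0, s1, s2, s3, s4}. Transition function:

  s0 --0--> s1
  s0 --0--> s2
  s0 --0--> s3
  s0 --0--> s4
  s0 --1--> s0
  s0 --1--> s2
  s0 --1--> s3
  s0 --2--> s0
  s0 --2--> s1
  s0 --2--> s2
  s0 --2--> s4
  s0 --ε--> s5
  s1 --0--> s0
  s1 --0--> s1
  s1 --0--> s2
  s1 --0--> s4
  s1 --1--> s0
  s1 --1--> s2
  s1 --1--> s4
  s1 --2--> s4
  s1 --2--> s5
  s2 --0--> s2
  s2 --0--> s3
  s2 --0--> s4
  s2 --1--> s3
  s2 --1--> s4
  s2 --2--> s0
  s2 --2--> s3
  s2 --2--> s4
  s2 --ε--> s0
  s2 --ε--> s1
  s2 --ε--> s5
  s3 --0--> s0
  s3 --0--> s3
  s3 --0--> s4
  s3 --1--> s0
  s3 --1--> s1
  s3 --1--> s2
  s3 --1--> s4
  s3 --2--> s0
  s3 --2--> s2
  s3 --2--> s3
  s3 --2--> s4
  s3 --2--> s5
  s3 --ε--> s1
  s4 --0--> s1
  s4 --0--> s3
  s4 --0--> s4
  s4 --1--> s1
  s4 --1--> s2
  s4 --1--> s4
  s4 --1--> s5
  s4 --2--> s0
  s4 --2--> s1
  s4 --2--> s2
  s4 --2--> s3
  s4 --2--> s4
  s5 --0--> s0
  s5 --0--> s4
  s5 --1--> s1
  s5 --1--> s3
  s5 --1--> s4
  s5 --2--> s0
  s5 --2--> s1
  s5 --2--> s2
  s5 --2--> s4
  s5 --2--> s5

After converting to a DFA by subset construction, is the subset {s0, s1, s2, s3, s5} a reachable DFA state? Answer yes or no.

no

Start state of the DFA: {s0, s5} (ε-closure of the NFA start).
{s0, s5} --0--> {s0, s1, s2, s3, s4, s5}  [new]
{s0, s5} --1--> {s0, s1, s2, s3, s4, s5}  [seen]
{s0, s5} --2--> {s0, s1, s2, s4, s5}  [new]
{s0, s1, s2, s3, s4, s5} --0--> {s0, s1, s2, s3, s4, s5}  [seen]
{s0, s1, s2, s3, s4, s5} --1--> {s0, s1, s2, s3, s4, s5}  [seen]
{s0, s1, s2, s3, s4, s5} --2--> {s0, s1, s2, s3, s4, s5}  [seen]
{s0, s1, s2, s4, s5} --0--> {s0, s1, s2, s3, s4, s5}  [seen]
{s0, s1, s2, s4, s5} --1--> {s0, s1, s2, s3, s4, s5}  [seen]
{s0, s1, s2, s4, s5} --2--> {s0, s1, s2, s3, s4, s5}  [seen]
Reachable DFA states: {s0, s5}, {s0, s1, s2, s3, s4, s5}, {s0, s1, s2, s4, s5}.
{s0, s1, s2, s3, s5} is not among them.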